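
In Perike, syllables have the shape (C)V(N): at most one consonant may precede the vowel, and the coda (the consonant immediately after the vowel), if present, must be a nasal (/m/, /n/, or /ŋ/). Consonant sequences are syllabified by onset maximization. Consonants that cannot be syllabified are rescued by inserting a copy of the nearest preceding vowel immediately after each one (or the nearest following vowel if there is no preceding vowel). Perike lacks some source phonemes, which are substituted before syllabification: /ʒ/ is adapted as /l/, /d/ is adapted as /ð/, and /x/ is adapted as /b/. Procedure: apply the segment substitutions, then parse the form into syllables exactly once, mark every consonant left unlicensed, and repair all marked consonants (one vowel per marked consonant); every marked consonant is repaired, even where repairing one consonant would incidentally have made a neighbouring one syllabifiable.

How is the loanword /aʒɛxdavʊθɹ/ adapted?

alɛbɛðavʊθʊɹʊ

Substitution: /ʒ/ → /l/, /x/ → /b/, /d/ → /ð/, giving /alɛbðavʊθɹ/.
The consonants /b/, /θ/, /ɹ/ cannot be parsed into a legal (C)V(N) syllable (only a nasal (/m/, /n/, or /ŋ/) is licensed in coda position; onsets are limited to one consonant).
Epenthesis after each stranded consonant: /b/ → /bɛ/, /θ/ → /θʊ/, /ɹ/ → /ɹʊ/.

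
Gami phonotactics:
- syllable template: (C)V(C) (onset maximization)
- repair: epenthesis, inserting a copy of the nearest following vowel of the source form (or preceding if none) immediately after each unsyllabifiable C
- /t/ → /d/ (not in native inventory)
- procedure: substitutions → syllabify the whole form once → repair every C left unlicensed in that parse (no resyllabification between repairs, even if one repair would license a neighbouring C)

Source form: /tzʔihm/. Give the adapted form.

Substitution: /t/ → /d/, giving /dzʔihm/.
Under (C)V(C), the unsyllabifiable consonants are /d/, /z/, /m/ (at most one coda consonant is licensed; onsets are limited to one consonant).
Each unlicensed consonant becomes the onset of a new syllable: /d/ → /di/, /z/ → /zi/, /m/ → /mi/.

diziʔihmi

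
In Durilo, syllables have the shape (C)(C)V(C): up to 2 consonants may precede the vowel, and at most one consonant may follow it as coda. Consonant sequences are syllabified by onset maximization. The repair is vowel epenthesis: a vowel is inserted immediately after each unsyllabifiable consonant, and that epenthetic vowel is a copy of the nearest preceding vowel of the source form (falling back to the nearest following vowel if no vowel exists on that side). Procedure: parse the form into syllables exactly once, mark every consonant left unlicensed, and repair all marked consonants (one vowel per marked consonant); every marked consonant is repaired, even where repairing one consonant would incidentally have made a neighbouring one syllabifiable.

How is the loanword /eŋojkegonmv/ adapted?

eŋojkegonmovo

The consonants /m/, /v/ cannot be parsed into a legal (C)(C)V(C) syllable (at most one coda consonant is licensed; onsets may contain at most 2 consonants).
Each unlicensed consonant becomes the onset of a new syllable: /m/ → /mo/, /v/ → /vo/.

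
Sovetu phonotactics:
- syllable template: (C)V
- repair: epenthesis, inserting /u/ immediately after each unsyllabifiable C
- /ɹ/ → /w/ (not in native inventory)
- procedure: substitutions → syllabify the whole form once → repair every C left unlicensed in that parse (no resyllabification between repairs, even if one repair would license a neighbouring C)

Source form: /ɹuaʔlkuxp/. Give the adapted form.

wuaʔulukuxupu

Substitution: /ɹ/ → /w/, giving /wuaʔlkuxp/.
Under (C)V, the unsyllabifiable consonants are /ʔ/, /l/, /x/, /p/ (no codas are permitted; onsets are limited to one consonant).
Inserting the epenthetic vowel yields /ʔ/ → /ʔu/, /l/ → /lu/, /x/ → /xu/, /p/ → /pu/.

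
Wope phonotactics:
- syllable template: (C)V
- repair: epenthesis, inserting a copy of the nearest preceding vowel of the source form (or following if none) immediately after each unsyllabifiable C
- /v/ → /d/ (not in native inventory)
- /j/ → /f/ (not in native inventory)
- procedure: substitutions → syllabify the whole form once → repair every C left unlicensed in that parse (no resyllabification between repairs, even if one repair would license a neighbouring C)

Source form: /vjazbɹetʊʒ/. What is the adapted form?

dafazabaɹetʊʒʊ

Substitution: /v/ → /d/, /j/ → /f/, giving /dfazbɹetʊʒ/.
Under (C)V, the unsyllabifiable consonants are /d/, /z/, /b/, /ʒ/ (no codas are permitted; onsets are limited to one consonant).
Epenthesis after each stranded consonant: /d/ → /da/, /z/ → /za/, /b/ → /ba/, /ʒ/ → /ʒʊ/.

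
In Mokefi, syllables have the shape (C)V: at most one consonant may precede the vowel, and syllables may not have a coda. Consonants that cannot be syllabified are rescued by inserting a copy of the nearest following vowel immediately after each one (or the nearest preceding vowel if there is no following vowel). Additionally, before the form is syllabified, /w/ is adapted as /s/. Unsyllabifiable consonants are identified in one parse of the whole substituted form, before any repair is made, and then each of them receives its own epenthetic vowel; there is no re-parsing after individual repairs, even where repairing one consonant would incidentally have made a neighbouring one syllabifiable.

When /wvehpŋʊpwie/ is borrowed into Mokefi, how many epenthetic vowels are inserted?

4

After substitution the input is /svehpŋʊpsie/.
The unsyllabifiable consonants are /s/, /h/, /p/, /p/; each receives one epenthetic vowel.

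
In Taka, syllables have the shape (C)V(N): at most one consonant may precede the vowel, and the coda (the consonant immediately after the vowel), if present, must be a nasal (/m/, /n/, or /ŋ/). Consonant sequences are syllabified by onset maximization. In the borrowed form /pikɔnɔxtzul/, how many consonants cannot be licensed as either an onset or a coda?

3

The consonants /x/, /t/, /l/ cannot be parsed into a legal (C)V(N) syllable (only a nasal (/m/, /n/, or /ŋ/) is licensed in coda position; onsets are limited to one consonant).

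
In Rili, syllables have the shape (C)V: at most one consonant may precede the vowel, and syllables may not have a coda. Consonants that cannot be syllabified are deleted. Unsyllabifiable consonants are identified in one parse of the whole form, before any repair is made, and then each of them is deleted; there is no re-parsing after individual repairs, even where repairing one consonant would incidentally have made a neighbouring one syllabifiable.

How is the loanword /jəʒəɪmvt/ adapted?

Under (C)V, the unsyllabifiable consonants are /m/, /v/, /t/ (no codas are permitted; onsets are limited to one consonant).
Each unlicensed consonant is deleted: /m/, /v/, /t/.

jəʒəɪ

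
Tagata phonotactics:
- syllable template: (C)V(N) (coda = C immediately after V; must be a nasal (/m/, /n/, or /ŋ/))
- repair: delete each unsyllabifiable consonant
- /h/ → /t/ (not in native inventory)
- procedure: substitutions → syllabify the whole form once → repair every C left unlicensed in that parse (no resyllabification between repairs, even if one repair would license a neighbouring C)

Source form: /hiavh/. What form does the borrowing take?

tia

Substitution: /h/ → /t/, giving /tiavt/.
The consonants /v/, /t/ cannot be parsed into a legal (C)V(N) syllable (only a nasal (/m/, /n/, or /ŋ/) is licensed in coda position; onsets are limited to one consonant).
Each unlicensed consonant is deleted: /v/, /t/.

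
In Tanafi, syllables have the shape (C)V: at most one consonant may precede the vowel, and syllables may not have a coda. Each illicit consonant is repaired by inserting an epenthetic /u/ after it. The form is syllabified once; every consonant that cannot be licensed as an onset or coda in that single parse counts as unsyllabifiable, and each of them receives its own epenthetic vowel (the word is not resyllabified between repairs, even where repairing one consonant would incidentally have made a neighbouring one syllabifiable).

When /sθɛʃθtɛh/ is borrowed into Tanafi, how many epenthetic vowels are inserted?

4

The unsyllabifiable consonants are /s/, /ʃ/, /θ/, /h/; each receives one epenthetic vowel.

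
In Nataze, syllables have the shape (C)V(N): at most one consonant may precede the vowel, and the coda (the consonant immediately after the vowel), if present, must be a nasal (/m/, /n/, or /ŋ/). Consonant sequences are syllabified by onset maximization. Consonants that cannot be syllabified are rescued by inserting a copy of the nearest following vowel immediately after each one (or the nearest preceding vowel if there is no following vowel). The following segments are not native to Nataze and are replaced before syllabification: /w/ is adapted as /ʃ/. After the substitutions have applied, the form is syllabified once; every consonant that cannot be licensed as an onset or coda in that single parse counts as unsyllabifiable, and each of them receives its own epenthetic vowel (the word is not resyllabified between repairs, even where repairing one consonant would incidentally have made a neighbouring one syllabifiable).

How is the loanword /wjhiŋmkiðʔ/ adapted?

Substitution: /w/ → /ʃ/, giving /ʃjhiŋmkiðʔ/.
The consonants /ʃ/, /j/, /m/, /ð/, /ʔ/ cannot be parsed into a legal (C)V(N) syllable (only a nasal (/m/, /n/, or /ŋ/) is licensed in coda position; onsets are limited to one consonant).
Each unlicensed consonant becomes the onset of a new syllable: /ʃ/ → /ʃi/, /j/ → /ji/, /m/ → /mi/, /ð/ → /ði/, /ʔ/ → /ʔi/.

ʃijihiŋmikiðiʔi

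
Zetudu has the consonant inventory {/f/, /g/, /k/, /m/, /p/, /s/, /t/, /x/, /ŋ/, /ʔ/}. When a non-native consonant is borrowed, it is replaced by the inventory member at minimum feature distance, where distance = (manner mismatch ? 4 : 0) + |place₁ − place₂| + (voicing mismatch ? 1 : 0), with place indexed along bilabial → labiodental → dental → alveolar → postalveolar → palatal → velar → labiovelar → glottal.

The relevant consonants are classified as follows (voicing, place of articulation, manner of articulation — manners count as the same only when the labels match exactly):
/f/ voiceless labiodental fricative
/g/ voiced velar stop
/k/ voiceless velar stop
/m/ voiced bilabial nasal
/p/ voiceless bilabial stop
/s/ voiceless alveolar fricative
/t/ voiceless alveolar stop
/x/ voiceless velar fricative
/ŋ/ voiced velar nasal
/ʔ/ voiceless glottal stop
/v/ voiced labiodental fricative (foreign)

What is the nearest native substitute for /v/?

f

/f/ is closest: same manner (fricative), place distance 0 (labiodental→labiodental), voicing differs (+1); total 1. Next closest is /s/ at distance 3.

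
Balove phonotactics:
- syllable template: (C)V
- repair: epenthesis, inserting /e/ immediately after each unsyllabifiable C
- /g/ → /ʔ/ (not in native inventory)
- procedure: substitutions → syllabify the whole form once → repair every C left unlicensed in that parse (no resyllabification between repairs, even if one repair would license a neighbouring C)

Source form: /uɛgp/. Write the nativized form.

uɛʔepe

Substitution: /g/ → /ʔ/, giving /uɛʔp/.
Under (C)V, the unsyllabifiable consonants are /ʔ/, /p/ (no codas are permitted; onsets are limited to one consonant).
Inserting the epenthetic vowel yields /ʔ/ → /ʔe/, /p/ → /pe/.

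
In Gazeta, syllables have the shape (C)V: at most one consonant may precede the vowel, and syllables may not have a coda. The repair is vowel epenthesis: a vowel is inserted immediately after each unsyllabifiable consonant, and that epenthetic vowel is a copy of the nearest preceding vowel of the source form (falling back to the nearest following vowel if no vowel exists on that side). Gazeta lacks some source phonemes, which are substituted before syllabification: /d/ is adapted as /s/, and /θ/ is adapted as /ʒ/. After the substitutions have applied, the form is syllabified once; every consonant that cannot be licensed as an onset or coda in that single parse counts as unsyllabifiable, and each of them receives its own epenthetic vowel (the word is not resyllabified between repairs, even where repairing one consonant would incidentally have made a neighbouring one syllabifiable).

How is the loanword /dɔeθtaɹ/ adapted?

Substitution: /d/ → /s/, /θ/ → /ʒ/, giving /sɔeʒtaɹ/.
Under (C)V, the unsyllabifiable consonants are /ʒ/, /ɹ/ (no codas are permitted; onsets are limited to one consonant).
Each unlicensed consonant becomes the onset of a new syllable: /ʒ/ → /ʒe/, /ɹ/ → /ɹa/.

sɔeʒetaɹa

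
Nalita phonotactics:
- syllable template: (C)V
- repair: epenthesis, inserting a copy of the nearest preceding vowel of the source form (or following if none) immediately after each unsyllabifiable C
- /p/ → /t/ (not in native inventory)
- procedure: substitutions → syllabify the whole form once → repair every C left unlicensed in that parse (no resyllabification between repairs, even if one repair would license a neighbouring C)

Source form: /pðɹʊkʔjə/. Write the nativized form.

Substitution: /p/ → /t/, giving /tðɹʊkʔjə/.
The consonants /t/, /ð/, /k/, /ʔ/ cannot be parsed into a legal (C)V syllable (no codas are permitted; onsets are limited to one consonant).
Inserting the epenthetic vowel yields /t/ → /tʊ/, /ð/ → /ðʊ/, /k/ → /kʊ/, /ʔ/ → /ʔʊ/.

tʊðʊɹʊkʊʔʊjə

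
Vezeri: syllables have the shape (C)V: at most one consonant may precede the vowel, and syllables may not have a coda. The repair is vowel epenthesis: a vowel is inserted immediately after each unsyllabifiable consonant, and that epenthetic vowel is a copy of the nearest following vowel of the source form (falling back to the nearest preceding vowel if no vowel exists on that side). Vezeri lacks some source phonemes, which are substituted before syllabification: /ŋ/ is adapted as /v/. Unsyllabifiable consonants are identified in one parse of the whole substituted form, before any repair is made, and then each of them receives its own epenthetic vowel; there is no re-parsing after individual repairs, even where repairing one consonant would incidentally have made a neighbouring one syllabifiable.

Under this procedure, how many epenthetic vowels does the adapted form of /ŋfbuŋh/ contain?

After substitution the input is /vfbuvh/.
The unsyllabifiable consonants are /v/, /f/, /v/, /h/; each receives one epenthetic vowel.

4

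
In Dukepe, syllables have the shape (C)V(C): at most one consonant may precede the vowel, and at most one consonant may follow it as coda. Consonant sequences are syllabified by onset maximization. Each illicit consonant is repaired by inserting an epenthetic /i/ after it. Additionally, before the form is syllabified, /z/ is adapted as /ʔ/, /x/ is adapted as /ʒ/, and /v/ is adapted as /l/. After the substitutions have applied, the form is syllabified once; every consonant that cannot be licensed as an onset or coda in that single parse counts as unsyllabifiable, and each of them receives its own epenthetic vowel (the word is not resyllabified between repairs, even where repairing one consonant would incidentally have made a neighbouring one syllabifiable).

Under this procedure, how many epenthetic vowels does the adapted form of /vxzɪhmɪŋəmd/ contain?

3

After substitution the input is /lʒʔɪhmɪŋəmd/.
The unsyllabifiable consonants are /l/, /ʒ/, /d/; each receives one epenthetic vowel.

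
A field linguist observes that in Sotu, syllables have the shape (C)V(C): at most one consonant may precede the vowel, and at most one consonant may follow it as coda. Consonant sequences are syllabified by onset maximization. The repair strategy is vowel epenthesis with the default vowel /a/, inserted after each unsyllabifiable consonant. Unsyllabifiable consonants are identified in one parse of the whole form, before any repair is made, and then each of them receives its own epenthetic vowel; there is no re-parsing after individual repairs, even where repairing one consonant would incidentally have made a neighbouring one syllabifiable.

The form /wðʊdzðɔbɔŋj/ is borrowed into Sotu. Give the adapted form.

waðʊdzaðɔbɔŋja

Syllabifying with onset maximization leaves /w/, /z/, /j/ stranded (at most one coda consonant is licensed; onsets are limited to one consonant).
Each unlicensed consonant becomes the onset of a new syllable: /w/ → /wa/, /z/ → /za/, /j/ → /ja/.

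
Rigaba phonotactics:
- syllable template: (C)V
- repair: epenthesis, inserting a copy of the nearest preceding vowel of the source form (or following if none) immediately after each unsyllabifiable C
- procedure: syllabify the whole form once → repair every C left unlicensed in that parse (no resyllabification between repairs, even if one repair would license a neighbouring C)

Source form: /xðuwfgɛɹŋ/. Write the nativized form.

xuðuwufugɛɹɛŋɛ

Syllabifying with onset maximization leaves /x/, /w/, /f/, /ɹ/, /ŋ/ stranded (no codas are permitted; onsets are limited to one consonant).
Inserting the epenthetic vowel yields /x/ → /xu/, /w/ → /wu/, /f/ → /fu/, /ɹ/ → /ɹɛ/, /ŋ/ → /ŋɛ/.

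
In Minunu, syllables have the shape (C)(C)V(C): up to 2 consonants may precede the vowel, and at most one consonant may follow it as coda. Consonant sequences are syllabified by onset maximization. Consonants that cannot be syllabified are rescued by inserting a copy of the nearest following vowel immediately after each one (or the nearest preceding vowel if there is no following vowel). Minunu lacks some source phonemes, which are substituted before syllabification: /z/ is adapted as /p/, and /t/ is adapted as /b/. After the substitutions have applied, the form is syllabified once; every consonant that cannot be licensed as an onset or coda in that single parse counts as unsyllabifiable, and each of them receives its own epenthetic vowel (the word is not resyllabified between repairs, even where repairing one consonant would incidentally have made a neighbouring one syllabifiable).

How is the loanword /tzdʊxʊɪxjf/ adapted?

Substitution: /t/ → /b/, /z/ → /p/, giving /bpdʊxʊɪxjf/.
Under (C)(C)V(C), the unsyllabifiable consonants are /b/, /j/, /f/ (at most one coda consonant is licensed; onsets may contain at most 2 consonants).
Inserting the epenthetic vowel yields /b/ → /bʊ/, /j/ → /jɪ/, /f/ → /fɪ/.

bʊpdʊxʊɪxjɪfɪ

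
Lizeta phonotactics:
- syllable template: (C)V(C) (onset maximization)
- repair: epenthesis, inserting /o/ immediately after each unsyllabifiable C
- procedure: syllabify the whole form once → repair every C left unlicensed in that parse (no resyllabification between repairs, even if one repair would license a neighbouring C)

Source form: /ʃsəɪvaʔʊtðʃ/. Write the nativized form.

Syllabifying with onset maximization leaves /ʃ/, /ð/, /ʃ/ stranded (at most one coda consonant is licensed; onsets are limited to one consonant).
Epenthesis after each stranded consonant: /ʃ/ → /ʃo/, /ð/ → /ðo/, /ʃ/ → /ʃo/.

ʃosəɪvaʔʊtðoʃo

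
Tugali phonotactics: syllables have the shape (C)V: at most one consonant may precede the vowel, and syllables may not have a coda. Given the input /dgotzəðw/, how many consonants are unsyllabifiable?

4

Syllabifying with onset maximization leaves /d/, /t/, /ð/, /w/ stranded (no codas are permitted; onsets are limited to one consonant).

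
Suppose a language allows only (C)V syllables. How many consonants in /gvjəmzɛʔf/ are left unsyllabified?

Under (C)V, the unsyllabifiable consonants are /g/, /v/, /m/, /ʔ/, /f/ (no codas are permitted; onsets are limited to one consonant).

5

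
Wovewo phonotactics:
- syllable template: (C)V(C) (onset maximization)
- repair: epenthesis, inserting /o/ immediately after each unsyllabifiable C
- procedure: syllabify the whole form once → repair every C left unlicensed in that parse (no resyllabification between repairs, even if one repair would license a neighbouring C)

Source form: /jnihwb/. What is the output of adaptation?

Syllabifying with onset maximization leaves /j/, /w/, /b/ stranded (at most one coda consonant is licensed; onsets are limited to one consonant).
Epenthesis after each stranded consonant: /j/ → /jo/, /w/ → /wo/, /b/ → /bo/.

jonihwobo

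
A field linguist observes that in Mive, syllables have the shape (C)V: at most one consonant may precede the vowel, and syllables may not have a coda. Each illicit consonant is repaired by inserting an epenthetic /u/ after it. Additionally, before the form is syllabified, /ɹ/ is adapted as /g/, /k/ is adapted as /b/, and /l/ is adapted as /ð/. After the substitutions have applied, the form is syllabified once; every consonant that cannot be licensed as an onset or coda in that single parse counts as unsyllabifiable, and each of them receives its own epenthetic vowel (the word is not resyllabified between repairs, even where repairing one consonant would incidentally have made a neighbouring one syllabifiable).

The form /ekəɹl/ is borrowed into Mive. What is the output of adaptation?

ebəguðu

Substitution: /k/ → /b/, /ɹ/ → /g/, /l/ → /ð/, giving /ebəgð/.
Syllabifying with onset maximization leaves /g/, /ð/ stranded (no codas are permitted; onsets are limited to one consonant).
Each unlicensed consonant becomes the onset of a new syllable: /g/ → /gu/, /ð/ → /ðu/.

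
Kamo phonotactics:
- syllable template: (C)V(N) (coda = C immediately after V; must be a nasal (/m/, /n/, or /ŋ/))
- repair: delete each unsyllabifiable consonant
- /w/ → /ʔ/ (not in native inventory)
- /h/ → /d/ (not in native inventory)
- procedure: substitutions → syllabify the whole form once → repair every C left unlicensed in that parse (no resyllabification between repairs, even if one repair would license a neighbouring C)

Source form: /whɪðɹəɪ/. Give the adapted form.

Substitution: /w/ → /ʔ/, /h/ → /d/, giving /ʔdɪðɹəɪ/.
Syllabifying with onset maximization leaves /ʔ/, /ð/ stranded (only a nasal (/m/, /n/, or /ŋ/) is licensed in coda position; onsets are limited to one consonant).
Deleting the stranded consonants removes /ʔ/, /ð/.

dɪɹəɪ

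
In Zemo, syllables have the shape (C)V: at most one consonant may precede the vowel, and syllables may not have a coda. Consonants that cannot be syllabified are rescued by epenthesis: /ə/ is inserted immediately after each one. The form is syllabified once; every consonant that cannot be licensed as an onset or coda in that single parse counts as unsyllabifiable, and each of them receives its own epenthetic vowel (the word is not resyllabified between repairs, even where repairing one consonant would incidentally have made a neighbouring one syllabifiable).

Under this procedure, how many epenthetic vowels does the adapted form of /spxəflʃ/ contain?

The unsyllabifiable consonants are /s/, /p/, /f/, /l/, /ʃ/; each receives one epenthetic vowel.

5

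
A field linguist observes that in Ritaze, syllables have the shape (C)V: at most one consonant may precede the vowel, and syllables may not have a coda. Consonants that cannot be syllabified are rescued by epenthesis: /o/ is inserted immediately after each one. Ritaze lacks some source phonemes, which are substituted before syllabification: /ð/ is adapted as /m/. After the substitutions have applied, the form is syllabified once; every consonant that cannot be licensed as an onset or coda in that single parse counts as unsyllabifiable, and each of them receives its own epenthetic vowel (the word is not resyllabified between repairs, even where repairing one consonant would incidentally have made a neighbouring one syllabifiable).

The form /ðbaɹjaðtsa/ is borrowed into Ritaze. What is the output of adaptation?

Substitution: /ð/ → /m/, giving /mbaɹjamtsa/.
The consonants /m/, /ɹ/, /m/, /t/ cannot be parsed into a legal (C)V syllable (no codas are permitted; onsets are limited to one consonant).
Epenthesis after each stranded consonant: /m/ → /mo/, /ɹ/ → /ɹo/, /m/ → /mo/, /t/ → /to/.

mobaɹojamotosa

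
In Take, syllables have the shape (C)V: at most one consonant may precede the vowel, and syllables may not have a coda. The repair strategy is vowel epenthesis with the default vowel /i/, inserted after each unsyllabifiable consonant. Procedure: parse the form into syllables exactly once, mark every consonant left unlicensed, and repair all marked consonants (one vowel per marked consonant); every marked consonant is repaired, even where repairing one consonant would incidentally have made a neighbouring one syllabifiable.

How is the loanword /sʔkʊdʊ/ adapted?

Under (C)V, the unsyllabifiable consonants are /s/, /ʔ/ (no codas are permitted; onsets are limited to one consonant).
Each unlicensed consonant becomes the onset of a new syllable: /s/ → /si/, /ʔ/ → /ʔi/.

siʔikʊdʊ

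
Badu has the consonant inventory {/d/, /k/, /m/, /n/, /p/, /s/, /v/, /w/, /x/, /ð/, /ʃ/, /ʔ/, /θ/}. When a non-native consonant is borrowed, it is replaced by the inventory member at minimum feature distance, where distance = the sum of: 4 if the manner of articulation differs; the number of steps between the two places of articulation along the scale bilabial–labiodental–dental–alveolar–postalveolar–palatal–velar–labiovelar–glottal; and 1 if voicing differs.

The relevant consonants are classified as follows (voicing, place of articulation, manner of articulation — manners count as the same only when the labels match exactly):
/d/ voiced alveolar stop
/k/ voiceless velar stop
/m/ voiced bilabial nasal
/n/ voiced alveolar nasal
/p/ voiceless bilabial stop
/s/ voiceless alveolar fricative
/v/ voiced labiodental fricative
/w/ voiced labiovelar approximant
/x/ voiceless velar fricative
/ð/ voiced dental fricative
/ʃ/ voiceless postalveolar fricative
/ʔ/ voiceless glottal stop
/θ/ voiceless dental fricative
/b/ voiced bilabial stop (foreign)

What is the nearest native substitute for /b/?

p

/p/ is closest: same manner (stop), place distance 0 (bilabial→bilabial), voicing differs (+1); total 1. Next closest is /d/ at distance 3.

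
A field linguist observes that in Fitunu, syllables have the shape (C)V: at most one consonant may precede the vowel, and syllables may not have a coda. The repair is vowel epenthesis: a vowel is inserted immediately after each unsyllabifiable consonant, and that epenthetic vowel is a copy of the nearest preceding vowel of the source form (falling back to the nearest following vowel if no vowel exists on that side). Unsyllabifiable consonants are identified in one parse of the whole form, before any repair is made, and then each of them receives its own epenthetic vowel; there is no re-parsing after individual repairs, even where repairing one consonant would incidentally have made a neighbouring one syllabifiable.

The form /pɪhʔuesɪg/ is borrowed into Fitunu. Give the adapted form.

pɪhɪʔuesɪgɪ

Syllabifying with onset maximization leaves /h/, /g/ stranded (no codas are permitted; onsets are limited to one consonant).
Inserting the epenthetic vowel yields /h/ → /hɪ/, /g/ → /gɪ/.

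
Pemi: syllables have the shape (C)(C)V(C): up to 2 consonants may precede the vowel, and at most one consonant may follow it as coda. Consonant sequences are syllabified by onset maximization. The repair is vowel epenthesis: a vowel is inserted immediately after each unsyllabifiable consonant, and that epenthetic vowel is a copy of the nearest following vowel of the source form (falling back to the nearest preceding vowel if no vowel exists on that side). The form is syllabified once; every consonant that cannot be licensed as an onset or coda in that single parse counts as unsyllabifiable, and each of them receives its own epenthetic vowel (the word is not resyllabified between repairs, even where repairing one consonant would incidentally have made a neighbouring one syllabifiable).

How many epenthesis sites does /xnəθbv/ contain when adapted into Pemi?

The unsyllabifiable consonants are /b/, /v/; each receives one epenthetic vowel.

2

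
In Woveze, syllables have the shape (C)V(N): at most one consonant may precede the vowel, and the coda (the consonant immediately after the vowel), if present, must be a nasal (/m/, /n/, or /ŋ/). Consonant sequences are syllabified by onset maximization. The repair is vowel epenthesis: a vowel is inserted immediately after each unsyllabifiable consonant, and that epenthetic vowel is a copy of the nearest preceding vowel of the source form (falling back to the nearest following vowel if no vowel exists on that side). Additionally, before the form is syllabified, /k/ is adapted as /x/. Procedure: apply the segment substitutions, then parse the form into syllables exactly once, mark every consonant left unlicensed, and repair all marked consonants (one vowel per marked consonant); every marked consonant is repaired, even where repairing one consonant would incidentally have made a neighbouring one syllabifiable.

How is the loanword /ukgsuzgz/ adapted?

Substitution: /k/ → /x/, giving /uxgsuzgz/.
Under (C)V(N), the unsyllabifiable consonants are /x/, /g/, /z/, /g/, /z/ (only a nasal (/m/, /n/, or /ŋ/) is licensed in coda position; onsets are limited to one consonant).
Inserting the epenthetic vowel yields /x/ → /xu/, /g/ → /gu/, /z/ → /zu/, /g/ → /gu/, /z/ → /zu/.

uxugusuzuguzu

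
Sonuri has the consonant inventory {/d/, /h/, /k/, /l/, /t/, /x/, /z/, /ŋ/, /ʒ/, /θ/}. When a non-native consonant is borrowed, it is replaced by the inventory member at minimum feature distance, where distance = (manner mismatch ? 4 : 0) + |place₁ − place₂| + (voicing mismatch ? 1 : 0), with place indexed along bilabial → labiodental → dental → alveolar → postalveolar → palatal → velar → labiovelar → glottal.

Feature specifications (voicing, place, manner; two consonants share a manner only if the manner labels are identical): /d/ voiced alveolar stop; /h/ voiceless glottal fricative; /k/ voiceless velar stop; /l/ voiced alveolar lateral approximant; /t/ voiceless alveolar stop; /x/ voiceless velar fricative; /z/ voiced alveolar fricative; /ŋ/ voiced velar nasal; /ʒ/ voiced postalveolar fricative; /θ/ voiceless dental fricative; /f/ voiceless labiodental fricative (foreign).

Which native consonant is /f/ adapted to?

/θ/ is closest: same manner (fricative), place distance 1 (labiodental→dental), same voicing; total 1. Next closest is /z/ at distance 3.

θ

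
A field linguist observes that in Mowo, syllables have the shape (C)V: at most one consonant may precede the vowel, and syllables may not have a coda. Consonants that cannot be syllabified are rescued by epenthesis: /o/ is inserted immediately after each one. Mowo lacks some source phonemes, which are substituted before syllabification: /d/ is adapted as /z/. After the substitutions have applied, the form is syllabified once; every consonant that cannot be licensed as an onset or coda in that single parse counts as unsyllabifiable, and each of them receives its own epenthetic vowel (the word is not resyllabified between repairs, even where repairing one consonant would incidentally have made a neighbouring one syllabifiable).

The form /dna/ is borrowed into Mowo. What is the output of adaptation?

zona

Substitution: /d/ → /z/, giving /zna/.
Under (C)V, the unsyllabifiable consonants are /z/ (no codas are permitted; onsets are limited to one consonant).
Each unlicensed consonant becomes the onset of a new syllable: /z/ → /zo/.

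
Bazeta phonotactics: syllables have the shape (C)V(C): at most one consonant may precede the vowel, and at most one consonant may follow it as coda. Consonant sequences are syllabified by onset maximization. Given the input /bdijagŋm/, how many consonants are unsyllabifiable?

3

The consonants /b/, /ŋ/, /m/ cannot be parsed into a legal (C)V(C) syllable (at most one coda consonant is licensed; onsets are limited to one consonant).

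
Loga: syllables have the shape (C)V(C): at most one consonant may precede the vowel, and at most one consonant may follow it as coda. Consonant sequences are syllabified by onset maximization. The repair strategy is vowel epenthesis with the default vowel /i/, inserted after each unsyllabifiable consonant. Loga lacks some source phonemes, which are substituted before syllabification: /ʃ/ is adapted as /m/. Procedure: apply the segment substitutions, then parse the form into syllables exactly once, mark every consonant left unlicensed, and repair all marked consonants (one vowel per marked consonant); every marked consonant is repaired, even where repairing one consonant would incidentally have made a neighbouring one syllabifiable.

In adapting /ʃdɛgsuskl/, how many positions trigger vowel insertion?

3

After substitution the input is /mdɛgsuskl/.
The unsyllabifiable consonants are /m/, /k/, /l/; each receives one epenthetic vowel.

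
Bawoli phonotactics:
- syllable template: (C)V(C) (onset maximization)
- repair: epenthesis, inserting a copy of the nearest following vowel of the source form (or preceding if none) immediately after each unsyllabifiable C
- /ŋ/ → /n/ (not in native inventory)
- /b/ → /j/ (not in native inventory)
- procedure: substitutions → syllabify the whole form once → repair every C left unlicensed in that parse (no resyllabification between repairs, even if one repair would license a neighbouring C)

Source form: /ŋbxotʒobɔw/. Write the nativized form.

Substitution: /ŋ/ → /n/, /b/ → /j/, giving /njxotʒojɔw/.
The consonants /n/, /j/ cannot be parsed into a legal (C)V(C) syllable (at most one coda consonant is licensed; onsets are limited to one consonant).
Inserting the epenthetic vowel yields /n/ → /no/, /j/ → /jo/.

nojoxotʒojɔw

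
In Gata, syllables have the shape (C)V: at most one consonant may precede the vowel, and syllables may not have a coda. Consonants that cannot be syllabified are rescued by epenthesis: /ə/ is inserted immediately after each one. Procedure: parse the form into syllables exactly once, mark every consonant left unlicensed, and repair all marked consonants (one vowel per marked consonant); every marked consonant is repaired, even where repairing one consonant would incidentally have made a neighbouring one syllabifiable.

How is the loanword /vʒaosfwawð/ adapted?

vəʒaosəfəwawəðə

Under (C)V, the unsyllabifiable consonants are /v/, /s/, /f/, /w/, /ð/ (no codas are permitted; onsets are limited to one consonant).
Each unlicensed consonant becomes the onset of a new syllable: /v/ → /və/, /s/ → /sə/, /f/ → /fə/, /w/ → /wə/, /ð/ → /ðə/.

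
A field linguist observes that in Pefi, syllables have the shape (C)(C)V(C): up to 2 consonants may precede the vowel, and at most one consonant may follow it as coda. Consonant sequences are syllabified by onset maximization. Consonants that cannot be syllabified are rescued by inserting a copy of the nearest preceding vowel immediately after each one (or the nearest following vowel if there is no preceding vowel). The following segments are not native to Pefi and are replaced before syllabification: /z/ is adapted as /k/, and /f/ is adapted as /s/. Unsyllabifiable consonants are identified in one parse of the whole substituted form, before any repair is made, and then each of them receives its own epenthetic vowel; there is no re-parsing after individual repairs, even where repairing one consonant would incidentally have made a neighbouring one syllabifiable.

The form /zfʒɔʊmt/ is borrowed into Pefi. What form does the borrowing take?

kɔsʒɔʊmtʊ

Substitution: /z/ → /k/, /f/ → /s/, giving /ksʒɔʊmt/.
Under (C)(C)V(C), the unsyllabifiable consonants are /k/, /t/ (at most one coda consonant is licensed; onsets may contain at most 2 consonants).
Each unlicensed consonant becomes the onset of a new syllable: /k/ → /kɔ/, /t/ → /tʊ/.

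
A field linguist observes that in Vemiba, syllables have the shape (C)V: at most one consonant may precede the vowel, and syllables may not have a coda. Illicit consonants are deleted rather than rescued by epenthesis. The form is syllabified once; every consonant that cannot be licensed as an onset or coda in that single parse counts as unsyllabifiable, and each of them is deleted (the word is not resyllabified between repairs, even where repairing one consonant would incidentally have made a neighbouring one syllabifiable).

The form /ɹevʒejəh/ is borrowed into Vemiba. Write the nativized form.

ɹeʒejə

Under (C)V, the unsyllabifiable consonants are /v/, /h/ (no codas are permitted; onsets are limited to one consonant).
Deleting the stranded consonants removes /v/, /h/.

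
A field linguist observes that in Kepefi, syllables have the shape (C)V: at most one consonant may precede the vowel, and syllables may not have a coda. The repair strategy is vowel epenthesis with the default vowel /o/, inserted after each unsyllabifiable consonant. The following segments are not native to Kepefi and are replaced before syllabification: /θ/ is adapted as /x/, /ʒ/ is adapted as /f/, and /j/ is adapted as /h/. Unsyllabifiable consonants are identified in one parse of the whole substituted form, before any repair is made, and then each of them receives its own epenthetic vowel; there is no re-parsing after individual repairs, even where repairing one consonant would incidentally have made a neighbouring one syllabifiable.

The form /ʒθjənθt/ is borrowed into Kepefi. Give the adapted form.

foxohənoxoto

Substitution: /ʒ/ → /f/, /θ/ → /x/, /j/ → /h/, giving /fxhənxt/.
The consonants /f/, /x/, /n/, /x/, /t/ cannot be parsed into a legal (C)V syllable (no codas are permitted; onsets are limited to one consonant).
Epenthesis after each stranded consonant: /f/ → /fo/, /x/ → /xo/, /n/ → /no/, /x/ → /xo/, /t/ → /to/.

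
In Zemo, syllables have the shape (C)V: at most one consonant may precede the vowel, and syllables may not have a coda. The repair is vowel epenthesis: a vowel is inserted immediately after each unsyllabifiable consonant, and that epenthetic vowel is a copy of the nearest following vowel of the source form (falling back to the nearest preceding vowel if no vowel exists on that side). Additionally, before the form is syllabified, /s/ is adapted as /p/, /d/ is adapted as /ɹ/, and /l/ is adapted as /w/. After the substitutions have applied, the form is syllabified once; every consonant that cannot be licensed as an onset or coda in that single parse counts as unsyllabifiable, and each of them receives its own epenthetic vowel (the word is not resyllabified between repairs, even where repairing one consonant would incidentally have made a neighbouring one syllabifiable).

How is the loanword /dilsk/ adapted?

ɹiwipiki

Substitution: /d/ → /ɹ/, /l/ → /w/, /s/ → /p/, giving /ɹiwpk/.
Syllabifying with onset maximization leaves /w/, /p/, /k/ stranded (no codas are permitted; onsets are limited to one consonant).
Epenthesis after each stranded consonant: /w/ → /wi/, /p/ → /pi/, /k/ → /ki/.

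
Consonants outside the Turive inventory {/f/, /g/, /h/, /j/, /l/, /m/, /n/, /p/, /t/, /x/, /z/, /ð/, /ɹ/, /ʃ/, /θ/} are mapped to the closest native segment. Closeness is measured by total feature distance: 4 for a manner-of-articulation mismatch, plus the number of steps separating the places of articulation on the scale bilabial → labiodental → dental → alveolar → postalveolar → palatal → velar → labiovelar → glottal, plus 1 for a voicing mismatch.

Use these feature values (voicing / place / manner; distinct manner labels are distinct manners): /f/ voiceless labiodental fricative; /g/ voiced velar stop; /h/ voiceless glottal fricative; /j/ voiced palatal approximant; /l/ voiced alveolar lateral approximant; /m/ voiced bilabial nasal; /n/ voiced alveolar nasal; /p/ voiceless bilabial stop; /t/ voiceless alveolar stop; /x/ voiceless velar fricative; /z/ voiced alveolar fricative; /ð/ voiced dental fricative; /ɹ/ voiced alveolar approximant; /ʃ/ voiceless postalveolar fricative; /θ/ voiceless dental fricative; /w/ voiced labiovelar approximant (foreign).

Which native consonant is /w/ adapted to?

j

/j/ is closest: same manner (approximant), place distance 2 (labiovelar→palatal), same voicing; total 2. Next closest is /ɹ/ at distance 4.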